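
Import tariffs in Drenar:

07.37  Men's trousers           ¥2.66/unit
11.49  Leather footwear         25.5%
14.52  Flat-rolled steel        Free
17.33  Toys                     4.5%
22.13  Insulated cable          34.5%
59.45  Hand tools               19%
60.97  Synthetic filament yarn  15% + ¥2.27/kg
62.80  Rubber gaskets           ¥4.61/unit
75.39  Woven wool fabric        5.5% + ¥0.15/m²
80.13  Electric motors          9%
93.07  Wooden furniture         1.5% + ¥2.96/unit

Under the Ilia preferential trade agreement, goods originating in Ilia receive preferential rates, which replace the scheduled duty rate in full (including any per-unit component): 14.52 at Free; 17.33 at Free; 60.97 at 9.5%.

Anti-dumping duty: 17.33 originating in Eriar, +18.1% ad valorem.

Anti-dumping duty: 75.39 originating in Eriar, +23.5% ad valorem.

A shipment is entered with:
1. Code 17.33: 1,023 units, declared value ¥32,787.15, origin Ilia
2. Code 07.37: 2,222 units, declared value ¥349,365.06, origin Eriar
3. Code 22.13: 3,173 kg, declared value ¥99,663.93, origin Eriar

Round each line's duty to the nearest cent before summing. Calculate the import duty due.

¥40,294.58

Line 1 (17.33, Ilia, 1,023 units, ¥32,787.15):
Base rate for 17.33 is 4.5%.
Origin Ilia qualifies under the Drenar–Ilia agreement and 17.33 is covered: preferential rate Free applies instead.
The additional-duty order on 17.33 targets Eriar, not Ilia; it does not apply.
Duty = ¥32,787.15 × 0% = ¥0.00.
Line 2 (07.37, Eriar, 2,222 units, ¥349,365.06):
Base rate for 07.37 is ¥2.66/unit.
Duty = 2,222 × ¥2.66 = ¥5,910.52.
Line 3 (22.13, Eriar, 3,173 kg, ¥99,663.93):
Base rate for 22.13 is 34.5%.
Duty = ¥99,663.93 × 34.5% = ¥34,384.06.
Total = ¥0.00 + ¥5,910.52 + ¥34,384.06 = ¥40,294.58.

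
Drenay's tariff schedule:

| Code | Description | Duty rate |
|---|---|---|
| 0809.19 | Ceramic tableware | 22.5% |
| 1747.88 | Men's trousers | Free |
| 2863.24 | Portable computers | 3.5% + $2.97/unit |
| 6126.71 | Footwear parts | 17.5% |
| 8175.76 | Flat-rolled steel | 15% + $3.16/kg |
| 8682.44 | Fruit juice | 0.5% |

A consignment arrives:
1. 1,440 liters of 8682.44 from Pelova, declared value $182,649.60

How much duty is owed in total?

$913.25

Line 1 (8682.44, Pelova, 1,440 liters, $182,649.60):
Base rate for 8682.44 is 0.5%.
Duty = $182,649.60 × 0.5% = $913.25.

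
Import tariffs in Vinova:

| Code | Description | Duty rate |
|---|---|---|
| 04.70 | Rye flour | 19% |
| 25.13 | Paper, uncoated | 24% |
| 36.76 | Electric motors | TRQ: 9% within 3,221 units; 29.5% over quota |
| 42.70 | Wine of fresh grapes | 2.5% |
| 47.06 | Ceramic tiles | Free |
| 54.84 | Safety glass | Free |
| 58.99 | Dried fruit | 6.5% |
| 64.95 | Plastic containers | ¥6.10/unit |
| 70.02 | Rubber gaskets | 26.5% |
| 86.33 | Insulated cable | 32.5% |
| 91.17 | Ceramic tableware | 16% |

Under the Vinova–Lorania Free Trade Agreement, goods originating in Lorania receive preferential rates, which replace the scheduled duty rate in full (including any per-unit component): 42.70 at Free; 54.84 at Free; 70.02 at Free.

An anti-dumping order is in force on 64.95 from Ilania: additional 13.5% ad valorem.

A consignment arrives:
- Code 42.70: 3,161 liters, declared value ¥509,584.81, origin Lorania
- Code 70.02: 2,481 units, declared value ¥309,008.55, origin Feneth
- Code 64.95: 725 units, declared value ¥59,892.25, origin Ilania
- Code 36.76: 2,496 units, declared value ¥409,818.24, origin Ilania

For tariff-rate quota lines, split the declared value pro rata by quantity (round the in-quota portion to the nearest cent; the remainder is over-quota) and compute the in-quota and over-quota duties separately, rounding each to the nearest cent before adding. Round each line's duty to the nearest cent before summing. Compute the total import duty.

Line 1 (42.70, Lorania, 3,161 liters, ¥509,584.81):
Base rate for 42.70 is 2.5%.
Origin Lorania qualifies under the Vinova–Lorania agreement and 42.70 is covered: preferential rate Free applies instead.
Duty = ¥509,584.81 × 0% = ¥0.00.
Line 2 (70.02, Feneth, 2,481 units, ¥309,008.55):
Base rate for 70.02 is 26.5%.
70.02 has an FTA preferential rate, but origin Feneth is not Lorania; base rate stands.
Duty = ¥309,008.55 × 26.5% = ¥81,887.27.
Line 3 (64.95, Ilania, 725 units, ¥59,892.25):
Base rate for 64.95 is ¥6.10/unit.
Additional duty on 64.95 from Ilania: +13.5% ad valorem. Applied ad valorem rate = 13.5%.
Duty = ¥59,892.25 × 13.5% + 725 × ¥6.10 = ¥12,507.95.
Line 4 (36.76, Ilania, 2,496 units, ¥409,818.24):
Code 36.76 is under a tariff-rate quota (threshold 3,221 units). Quantity 2,496 units is within the quota, so the in-quota rate 9% applies to the full value.
Duty = ¥409,818.24 × 9% = ¥36,883.64.
Total = ¥0.00 + ¥81,887.27 + ¥12,507.95 + ¥36,883.64 = ¥131,278.86.

¥131,278.86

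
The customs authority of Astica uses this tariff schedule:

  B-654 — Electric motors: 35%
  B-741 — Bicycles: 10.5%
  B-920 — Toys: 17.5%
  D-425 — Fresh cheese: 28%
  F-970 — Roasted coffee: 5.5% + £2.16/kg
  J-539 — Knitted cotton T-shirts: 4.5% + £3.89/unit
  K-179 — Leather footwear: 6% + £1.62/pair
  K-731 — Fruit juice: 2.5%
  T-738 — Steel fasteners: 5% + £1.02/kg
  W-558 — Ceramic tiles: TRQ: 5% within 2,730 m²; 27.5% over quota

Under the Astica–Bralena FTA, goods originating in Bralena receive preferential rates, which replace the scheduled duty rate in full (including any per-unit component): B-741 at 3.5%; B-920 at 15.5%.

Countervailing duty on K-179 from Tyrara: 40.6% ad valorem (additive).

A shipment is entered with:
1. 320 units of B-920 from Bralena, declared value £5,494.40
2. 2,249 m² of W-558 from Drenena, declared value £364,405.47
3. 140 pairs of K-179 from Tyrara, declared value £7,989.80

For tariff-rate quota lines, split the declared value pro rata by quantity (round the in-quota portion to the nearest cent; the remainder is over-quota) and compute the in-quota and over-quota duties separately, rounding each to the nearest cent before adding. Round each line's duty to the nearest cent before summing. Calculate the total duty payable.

£23,021.95

Line 1 (B-920, Bralena, 320 units, £5,494.40):
Base rate for B-920 is 17.5%.
Origin Bralena qualifies under the Astica–Bralena agreement and B-920 is covered: preferential rate 15.5% applies instead.
Duty = £5,494.40 × 15.5% = £851.63.
Line 2 (W-558, Drenena, 2,249 m², £364,405.47):
Code W-558 is under a tariff-rate quota (threshold 2,730 m²). Quantity 2,249 m² is within the quota, so the in-quota rate 5% applies to the full value.
Duty = £364,405.47 × 5% = £18,220.27.
Line 3 (K-179, Tyrara, 140 pairs, £7,989.80):
Base rate for K-179 is 6% + £1.62/pair.
Additional duty on K-179 from Tyrara: +40.6%. Applied ad valorem rate: 6% + 40.6% = 46.6%.
Duty = £7,989.80 × 46.6% + 140 × £1.62 = £3,950.05.
Total = £851.63 + £18,220.27 + £3,950.05 = £23,021.95.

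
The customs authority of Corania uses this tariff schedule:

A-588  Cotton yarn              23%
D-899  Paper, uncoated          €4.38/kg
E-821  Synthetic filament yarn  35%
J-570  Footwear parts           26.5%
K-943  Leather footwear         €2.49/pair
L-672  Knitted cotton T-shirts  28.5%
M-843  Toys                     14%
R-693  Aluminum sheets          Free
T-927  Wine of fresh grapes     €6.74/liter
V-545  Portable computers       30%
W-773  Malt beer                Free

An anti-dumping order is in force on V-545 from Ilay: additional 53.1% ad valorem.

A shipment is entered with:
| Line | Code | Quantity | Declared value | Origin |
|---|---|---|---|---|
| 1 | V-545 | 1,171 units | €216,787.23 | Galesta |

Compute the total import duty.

Line 1 (V-545, Galesta, 1,171 units, €216,787.23):
Base rate for V-545 is 30%.
The additional-duty order on V-545 targets Ilay, not Galesta; it does not apply.
Duty = €216,787.23 × 30% = €65,036.17.

€65,036.17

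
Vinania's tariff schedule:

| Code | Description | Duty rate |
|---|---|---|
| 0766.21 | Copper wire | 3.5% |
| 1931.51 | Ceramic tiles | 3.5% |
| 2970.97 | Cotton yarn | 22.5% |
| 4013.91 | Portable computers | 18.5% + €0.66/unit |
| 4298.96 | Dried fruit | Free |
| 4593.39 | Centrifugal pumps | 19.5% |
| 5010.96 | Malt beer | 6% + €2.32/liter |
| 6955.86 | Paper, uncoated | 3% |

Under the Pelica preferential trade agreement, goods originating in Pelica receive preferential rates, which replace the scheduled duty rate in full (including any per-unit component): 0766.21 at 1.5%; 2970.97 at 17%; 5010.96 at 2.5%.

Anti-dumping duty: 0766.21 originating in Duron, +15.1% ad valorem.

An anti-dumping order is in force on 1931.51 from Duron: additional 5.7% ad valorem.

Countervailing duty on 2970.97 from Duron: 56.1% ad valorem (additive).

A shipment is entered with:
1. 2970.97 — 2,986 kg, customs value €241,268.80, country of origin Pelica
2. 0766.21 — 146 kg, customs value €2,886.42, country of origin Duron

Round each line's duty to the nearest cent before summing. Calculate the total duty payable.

Line 1 (2970.97, Pelica, 2,986 kg, €241,268.80):
Base rate for 2970.97 is 22.5%.
Origin Pelica qualifies under the Vinania–Pelica agreement and 2970.97 is covered: preferential rate 17% applies instead.
The additional-duty order on 2970.97 targets Duron, not Pelica; it does not apply.
Duty = €241,268.80 × 17% = €41,015.70.
Line 2 (0766.21, Duron, 146 kg, €2,886.42):
Base rate for 0766.21 is 3.5%.
0766.21 has an FTA preferential rate, but origin Duron is not Pelica; base rate stands.
Additional duty on 0766.21 from Duron: +15.1%. Applied ad valorem rate: 3.5% + 15.1% = 18.6%.
Duty = €2,886.42 × 18.6% = €536.87.
Total = €41,015.70 + €536.87 = €41,552.57.

€41,552.57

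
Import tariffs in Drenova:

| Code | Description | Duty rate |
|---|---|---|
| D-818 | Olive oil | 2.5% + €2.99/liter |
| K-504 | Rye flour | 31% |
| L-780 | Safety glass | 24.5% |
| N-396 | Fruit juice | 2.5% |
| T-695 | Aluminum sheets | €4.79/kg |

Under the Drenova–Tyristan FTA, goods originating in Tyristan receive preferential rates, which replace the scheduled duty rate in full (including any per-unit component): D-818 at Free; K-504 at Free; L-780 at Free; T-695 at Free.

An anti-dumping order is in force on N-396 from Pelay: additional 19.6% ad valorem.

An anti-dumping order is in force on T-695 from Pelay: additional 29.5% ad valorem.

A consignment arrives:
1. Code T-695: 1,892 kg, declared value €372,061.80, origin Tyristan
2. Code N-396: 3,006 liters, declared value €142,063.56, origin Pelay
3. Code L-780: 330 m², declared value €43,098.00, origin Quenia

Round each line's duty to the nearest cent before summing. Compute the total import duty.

Line 1 (T-695, Tyristan, 1,892 kg, €372,061.80):
Base rate for T-695 is €4.79/kg.
Origin Tyristan qualifies under the Drenova–Tyristan agreement and T-695 is covered: preferential rate Free applies instead.
The additional-duty order on T-695 targets Pelay, not Tyristan; it does not apply.
Duty = €372,061.80 × 0% = €0.00.
Line 2 (N-396, Pelay, 3,006 liters, €142,063.56):
Base rate for N-396 is 2.5%.
Additional duty on N-396 from Pelay: +19.6%. Applied ad valorem rate: 2.5% + 19.6% = 22.1%.
Duty = €142,063.56 × 22.1% = €31,396.05.
Line 3 (L-780, Quenia, 330 m², €43,098.00):
Base rate for L-780 is 24.5%.
L-780 has an FTA preferential rate, but origin Quenia is not Tyristan; base rate stands.
Duty = €43,098.00 × 24.5% = €10,559.01.
Total = €0.00 + €31,396.05 + €10,559.01 = €41,955.06.

€41,955.06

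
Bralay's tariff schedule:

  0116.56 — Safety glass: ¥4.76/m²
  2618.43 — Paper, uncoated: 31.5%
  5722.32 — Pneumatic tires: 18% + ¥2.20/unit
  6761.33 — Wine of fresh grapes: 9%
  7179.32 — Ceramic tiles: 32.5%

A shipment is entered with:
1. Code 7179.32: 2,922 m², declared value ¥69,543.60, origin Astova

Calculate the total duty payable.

¥22,601.67

Line 1 (7179.32, Astova, 2,922 m², ¥69,543.60):
Base rate for 7179.32 is 32.5%.
Duty = ¥69,543.60 × 32.5% = ¥22,601.67.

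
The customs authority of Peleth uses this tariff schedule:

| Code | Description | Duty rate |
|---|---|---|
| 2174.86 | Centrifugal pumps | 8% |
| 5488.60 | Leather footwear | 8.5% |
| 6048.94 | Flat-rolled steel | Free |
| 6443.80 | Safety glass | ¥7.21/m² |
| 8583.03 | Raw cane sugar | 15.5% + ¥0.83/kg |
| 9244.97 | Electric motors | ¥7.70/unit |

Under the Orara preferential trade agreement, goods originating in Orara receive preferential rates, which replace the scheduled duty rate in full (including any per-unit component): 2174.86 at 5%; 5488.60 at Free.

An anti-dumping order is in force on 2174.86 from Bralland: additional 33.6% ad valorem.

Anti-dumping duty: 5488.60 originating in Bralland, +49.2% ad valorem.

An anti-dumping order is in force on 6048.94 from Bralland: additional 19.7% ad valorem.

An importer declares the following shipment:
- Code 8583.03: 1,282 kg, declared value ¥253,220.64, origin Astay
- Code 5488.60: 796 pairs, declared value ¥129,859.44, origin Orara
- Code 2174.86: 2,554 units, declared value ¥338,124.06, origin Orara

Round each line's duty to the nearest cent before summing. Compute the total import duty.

Line 1 (8583.03, Astay, 1,282 kg, ¥253,220.64):
Base rate for 8583.03 is 15.5% + ¥0.83/kg.
Duty = ¥253,220.64 × 15.5% + 1,282 × ¥0.83 = ¥40,313.26.
Line 2 (5488.60, Orara, 796 pairs, ¥129,859.44):
Base rate for 5488.60 is 8.5%.
Origin Orara qualifies under the Peleth–Orara agreement and 5488.60 is covered: preferential rate Free applies instead.
The additional-duty order on 5488.60 targets Bralland, not Orara; it does not apply.
Duty = ¥129,859.44 × 0% = ¥0.00.
Line 3 (2174.86, Orara, 2,554 units, ¥338,124.06):
Base rate for 2174.86 is 8%.
Origin Orara qualifies under the Peleth–Orara agreement and 2174.86 is covered: preferential rate 5% applies instead.
The additional-duty order on 2174.86 targets Bralland, not Orara; it does not apply.
Duty = ¥338,124.06 × 5% = ¥16,906.20.
Total = ¥40,313.26 + ¥0.00 + ¥16,906.20 = ¥57,219.46.

¥57,219.46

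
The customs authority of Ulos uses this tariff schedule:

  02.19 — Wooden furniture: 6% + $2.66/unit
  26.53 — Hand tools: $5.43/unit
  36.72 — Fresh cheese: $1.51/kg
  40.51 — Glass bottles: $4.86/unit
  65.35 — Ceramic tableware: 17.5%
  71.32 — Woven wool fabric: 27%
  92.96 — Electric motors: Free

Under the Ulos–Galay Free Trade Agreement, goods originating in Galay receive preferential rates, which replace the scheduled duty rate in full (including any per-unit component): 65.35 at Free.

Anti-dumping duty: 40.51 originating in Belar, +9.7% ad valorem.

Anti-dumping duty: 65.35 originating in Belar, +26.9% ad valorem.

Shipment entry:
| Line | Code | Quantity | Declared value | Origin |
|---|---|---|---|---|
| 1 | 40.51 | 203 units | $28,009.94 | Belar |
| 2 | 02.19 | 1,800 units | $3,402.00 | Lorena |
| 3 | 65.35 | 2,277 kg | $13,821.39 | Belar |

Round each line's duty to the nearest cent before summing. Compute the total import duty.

Line 1 (40.51, Belar, 203 units, $28,009.94):
Base rate for 40.51 is $4.86/unit.
Additional duty on 40.51 from Belar: +9.7% ad valorem. Applied ad valorem rate = 9.7%.
Duty = $28,009.94 × 9.7% + 203 × $4.86 = $3,703.54.
Line 2 (02.19, Lorena, 1,800 units, $3,402.00):
Base rate for 02.19 is 6% + $2.66/unit.
Duty = $3,402.00 × 6% + 1,800 × $2.66 = $4,992.12.
Line 3 (65.35, Belar, 2,277 kg, $13,821.39):
Base rate for 65.35 is 17.5%.
65.35 has an FTA preferential rate, but origin Belar is not Galay; base rate stands.
Additional duty on 65.35 from Belar: +26.9%. Applied ad valorem rate: 17.5% + 26.9% = 44.4%.
Duty = $13,821.39 × 44.4% = $6,136.70.
Total = $3,703.54 + $4,992.12 + $6,136.70 = $14,832.36.

$14,832.36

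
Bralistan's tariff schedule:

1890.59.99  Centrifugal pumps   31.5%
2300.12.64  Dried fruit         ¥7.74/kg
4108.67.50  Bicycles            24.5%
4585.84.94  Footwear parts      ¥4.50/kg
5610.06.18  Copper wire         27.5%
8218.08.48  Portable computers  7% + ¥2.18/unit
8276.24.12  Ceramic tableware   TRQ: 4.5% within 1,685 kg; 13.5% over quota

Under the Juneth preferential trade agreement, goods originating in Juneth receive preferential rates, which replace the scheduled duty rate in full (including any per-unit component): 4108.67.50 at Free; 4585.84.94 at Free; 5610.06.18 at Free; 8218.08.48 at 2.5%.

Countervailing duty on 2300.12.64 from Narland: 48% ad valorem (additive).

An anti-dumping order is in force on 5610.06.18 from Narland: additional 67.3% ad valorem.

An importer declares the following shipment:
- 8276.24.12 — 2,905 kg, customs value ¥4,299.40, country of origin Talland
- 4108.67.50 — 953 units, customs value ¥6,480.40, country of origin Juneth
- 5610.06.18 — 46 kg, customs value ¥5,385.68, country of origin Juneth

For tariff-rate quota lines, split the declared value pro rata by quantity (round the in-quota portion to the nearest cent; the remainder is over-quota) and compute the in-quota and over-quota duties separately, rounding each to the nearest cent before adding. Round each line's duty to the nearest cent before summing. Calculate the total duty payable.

¥355.98

Line 1 (8276.24.12, Talland, 2,905 kg, ¥4,299.40):
Code 8276.24.12 is under a tariff-rate quota (threshold 1,685 kg). In-quota: 1,685 kg at 4.5%; over-quota: 1,220 kg at 13.5%.
Pro-rata value split: in-quota = ¥4,299.40 × 1,685/2,905 = ¥2,493.80; over-quota = ¥4,299.40 − ¥2,493.80 = ¥1,805.60.
In-quota duty = ¥2,493.80 × 4.5% = ¥112.22. Over-quota duty = ¥1,805.60 × 13.5% = ¥243.76.
Line duty = ¥112.22 + ¥243.76 = ¥355.98.
Line 2 (4108.67.50, Juneth, 953 units, ¥6,480.40):
Base rate for 4108.67.50 is 24.5%.
Origin Juneth qualifies under the Bralistan–Juneth agreement and 4108.67.50 is covered: preferential rate Free applies instead.
Duty = ¥6,480.40 × 0% = ¥0.00.
Line 3 (5610.06.18, Juneth, 46 kg, ¥5,385.68):
Base rate for 5610.06.18 is 27.5%.
Origin Juneth qualifies under the Bralistan–Juneth agreement and 5610.06.18 is covered: preferential rate Free applies instead.
The additional-duty order on 5610.06.18 targets Narland, not Juneth; it does not apply.
Duty = ¥5,385.68 × 0% = ¥0.00.
Total = ¥355.98 + ¥0.00 + ¥0.00 = ¥355.98.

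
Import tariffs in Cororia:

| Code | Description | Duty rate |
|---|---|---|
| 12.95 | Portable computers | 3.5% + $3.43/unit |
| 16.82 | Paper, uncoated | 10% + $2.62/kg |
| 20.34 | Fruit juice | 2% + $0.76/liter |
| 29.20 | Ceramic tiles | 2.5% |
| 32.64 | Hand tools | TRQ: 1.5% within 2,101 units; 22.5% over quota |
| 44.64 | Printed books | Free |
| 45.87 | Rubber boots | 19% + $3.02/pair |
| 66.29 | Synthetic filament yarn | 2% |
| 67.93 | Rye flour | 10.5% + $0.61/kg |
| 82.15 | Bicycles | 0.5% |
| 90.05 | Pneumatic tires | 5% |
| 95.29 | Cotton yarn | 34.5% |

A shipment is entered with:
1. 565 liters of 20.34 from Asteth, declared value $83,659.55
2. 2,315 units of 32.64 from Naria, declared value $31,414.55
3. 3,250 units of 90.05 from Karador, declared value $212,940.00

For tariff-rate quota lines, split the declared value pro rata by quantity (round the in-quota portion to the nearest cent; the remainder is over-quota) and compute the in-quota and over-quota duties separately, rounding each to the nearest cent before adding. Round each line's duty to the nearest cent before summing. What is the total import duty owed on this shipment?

$13,830.65

Line 1 (20.34, Asteth, 565 liters, $83,659.55):
Base rate for 20.34 is 2% + $0.76/liter.
Duty = $83,659.55 × 2% + 565 × $0.76 = $2,102.59.
Line 2 (32.64, Naria, 2,315 units, $31,414.55):
Code 32.64 is under a tariff-rate quota (threshold 2,101 units). In-quota: 2,101 units at 1.5%; over-quota: 214 units at 22.5%.
Pro-rata value split: in-quota = $31,414.55 × 2,101/2,315 = $28,510.57; over-quota = $31,414.55 − $28,510.57 = $2,903.98.
In-quota duty = $28,510.57 × 1.5% = $427.66. Over-quota duty = $2,903.98 × 22.5% = $653.40.
Line duty = $427.66 + $653.40 = $1,081.06.
Line 3 (90.05, Karador, 3,250 units, $212,940.00):
Base rate for 90.05 is 5%.
Duty = $212,940.00 × 5% = $10,647.00.
Total = $2,102.59 + $1,081.06 + $10,647.00 = $13,830.65.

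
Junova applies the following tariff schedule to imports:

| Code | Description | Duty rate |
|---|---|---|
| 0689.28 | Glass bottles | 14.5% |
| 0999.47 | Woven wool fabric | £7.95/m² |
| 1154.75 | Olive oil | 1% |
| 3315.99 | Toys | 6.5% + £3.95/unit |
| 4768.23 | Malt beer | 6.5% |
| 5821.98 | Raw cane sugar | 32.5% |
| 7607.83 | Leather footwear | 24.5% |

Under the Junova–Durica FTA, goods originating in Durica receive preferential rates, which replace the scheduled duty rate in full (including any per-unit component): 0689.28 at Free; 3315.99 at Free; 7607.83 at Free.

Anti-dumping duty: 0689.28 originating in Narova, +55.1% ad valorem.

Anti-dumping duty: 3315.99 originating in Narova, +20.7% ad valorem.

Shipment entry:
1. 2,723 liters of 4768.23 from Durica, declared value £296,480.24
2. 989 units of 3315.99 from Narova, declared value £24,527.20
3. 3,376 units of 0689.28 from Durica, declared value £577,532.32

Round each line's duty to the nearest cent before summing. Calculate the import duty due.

Line 1 (4768.23, Durica, 2,723 liters, £296,480.24):
Base rate for 4768.23 is 6.5%.
Origin Durica is the FTA partner but 4768.23 is not on the preference list; base rate stands.
Duty = £296,480.24 × 6.5% = £19,271.22.
Line 2 (3315.99, Narova, 989 units, £24,527.20):
Base rate for 3315.99 is 6.5% + £3.95/unit.
3315.99 has an FTA preferential rate, but origin Narova is not Durica; base rate stands.
Additional duty on 3315.99 from Narova: +20.7%. Applied ad valorem rate: 6.5% + 20.7% = 27.2%.
Duty = £24,527.20 × 27.2% + 989 × £3.95 = £10,577.95.
Line 3 (0689.28, Durica, 3,376 units, £577,532.32):
Base rate for 0689.28 is 14.5%.
Origin Durica qualifies under the Junova–Durica agreement and 0689.28 is covered: preferential rate Free applies instead.
The additional-duty order on 0689.28 targets Narova, not Durica; it does not apply.
Duty = £577,532.32 × 0% = £0.00.
Total = £19,271.22 + £10,577.95 + £0.00 = £29,849.17.

£29,849.17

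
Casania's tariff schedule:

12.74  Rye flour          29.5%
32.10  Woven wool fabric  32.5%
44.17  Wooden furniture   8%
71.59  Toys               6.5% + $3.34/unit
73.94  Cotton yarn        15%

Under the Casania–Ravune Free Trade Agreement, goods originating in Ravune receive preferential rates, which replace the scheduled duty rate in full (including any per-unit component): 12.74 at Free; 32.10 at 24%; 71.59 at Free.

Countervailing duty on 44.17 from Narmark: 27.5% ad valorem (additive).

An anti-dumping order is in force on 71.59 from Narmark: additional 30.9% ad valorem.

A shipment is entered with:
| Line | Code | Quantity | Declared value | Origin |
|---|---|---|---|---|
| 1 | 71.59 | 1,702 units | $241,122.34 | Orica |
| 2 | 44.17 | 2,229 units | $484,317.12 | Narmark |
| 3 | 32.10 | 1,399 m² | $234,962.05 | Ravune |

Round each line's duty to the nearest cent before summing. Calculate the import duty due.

$249,681.10

Line 1 (71.59, Orica, 1,702 units, $241,122.34):
Base rate for 71.59 is 6.5% + $3.34/unit.
71.59 has an FTA preferential rate, but origin Orica is not Ravune; base rate stands.
The additional-duty order on 71.59 targets Narmark, not Orica; it does not apply.
Duty = $241,122.34 × 6.5% + 1,702 × $3.34 = $21,357.63.
Line 2 (44.17, Narmark, 2,229 units, $484,317.12):
Base rate for 44.17 is 8%.
Additional duty on 44.17 from Narmark: +27.5%. Applied ad valorem rate: 8% + 27.5% = 35.5%.
Duty = $484,317.12 × 35.5% = $171,932.58.
Line 3 (32.10, Ravune, 1,399 m², $234,962.05):
Base rate for 32.10 is 32.5%.
Origin Ravune qualifies under the Casania–Ravune agreement and 32.10 is covered: preferential rate 24% applies instead.
Duty = $234,962.05 × 24% = $56,390.89.
Total = $21,357.63 + $171,932.58 + $56,390.89 = $249,681.10.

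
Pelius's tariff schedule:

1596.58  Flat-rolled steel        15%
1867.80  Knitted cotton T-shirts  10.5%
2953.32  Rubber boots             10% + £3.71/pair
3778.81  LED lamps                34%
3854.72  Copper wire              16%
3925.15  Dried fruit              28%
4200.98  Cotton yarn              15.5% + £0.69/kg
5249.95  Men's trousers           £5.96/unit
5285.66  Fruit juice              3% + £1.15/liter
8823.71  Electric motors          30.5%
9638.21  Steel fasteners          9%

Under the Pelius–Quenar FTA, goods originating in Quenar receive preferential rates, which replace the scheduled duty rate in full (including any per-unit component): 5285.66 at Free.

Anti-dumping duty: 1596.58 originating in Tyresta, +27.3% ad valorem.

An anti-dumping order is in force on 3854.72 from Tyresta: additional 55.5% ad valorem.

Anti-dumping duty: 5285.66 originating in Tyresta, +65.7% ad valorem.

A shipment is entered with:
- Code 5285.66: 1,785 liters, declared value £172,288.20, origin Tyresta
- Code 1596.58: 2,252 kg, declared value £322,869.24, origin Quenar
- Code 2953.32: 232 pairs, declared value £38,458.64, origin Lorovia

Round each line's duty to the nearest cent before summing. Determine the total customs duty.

£173,551.71

Line 1 (5285.66, Tyresta, 1,785 liters, £172,288.20):
Base rate for 5285.66 is 3% + £1.15/liter.
5285.66 has an FTA preferential rate, but origin Tyresta is not Quenar; base rate stands.
Additional duty on 5285.66 from Tyresta: +65.7%. Applied ad valorem rate: 3% + 65.7% = 68.7%.
Duty = £172,288.20 × 68.7% + 1,785 × £1.15 = £120,414.74.
Line 2 (1596.58, Quenar, 2,252 kg, £322,869.24):
Base rate for 1596.58 is 15%.
Origin Quenar is the FTA partner but 1596.58 is not on the preference list; base rate stands.
The additional-duty order on 1596.58 targets Tyresta, not Quenar; it does not apply.
Duty = £322,869.24 × 15% = £48,430.39.
Line 3 (2953.32, Lorovia, 232 pairs, £38,458.64):
Base rate for 2953.32 is 10% + £3.71/pair.
Duty = £38,458.64 × 10% + 232 × £3.71 = £4,706.58.
Total = £120,414.74 + £48,430.39 + £4,706.58 = £173,551.71.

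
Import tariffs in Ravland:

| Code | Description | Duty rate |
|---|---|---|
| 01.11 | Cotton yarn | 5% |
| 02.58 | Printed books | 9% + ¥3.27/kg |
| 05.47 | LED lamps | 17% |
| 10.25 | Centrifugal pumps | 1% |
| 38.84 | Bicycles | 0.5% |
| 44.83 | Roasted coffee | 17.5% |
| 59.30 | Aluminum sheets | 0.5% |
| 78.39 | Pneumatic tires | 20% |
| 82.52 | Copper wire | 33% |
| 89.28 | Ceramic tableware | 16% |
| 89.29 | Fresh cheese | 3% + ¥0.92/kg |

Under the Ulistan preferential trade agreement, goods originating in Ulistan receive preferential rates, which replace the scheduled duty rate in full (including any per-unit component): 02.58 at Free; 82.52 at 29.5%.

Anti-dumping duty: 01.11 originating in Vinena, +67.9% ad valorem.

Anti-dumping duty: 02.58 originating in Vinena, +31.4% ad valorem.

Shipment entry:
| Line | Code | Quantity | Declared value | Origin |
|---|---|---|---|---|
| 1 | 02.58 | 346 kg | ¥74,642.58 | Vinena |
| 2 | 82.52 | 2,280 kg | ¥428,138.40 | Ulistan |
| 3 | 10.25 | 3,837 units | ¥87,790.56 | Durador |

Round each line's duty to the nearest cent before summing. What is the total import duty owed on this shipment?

¥158,465.76

Line 1 (02.58, Vinena, 346 kg, ¥74,642.58):
Base rate for 02.58 is 9% + ¥3.27/kg.
02.58 has an FTA preferential rate, but origin Vinena is not Ulistan; base rate stands.
Additional duty on 02.58 from Vinena: +31.4%. Applied ad valorem rate: 9% + 31.4% = 40.4%.
Duty = ¥74,642.58 × 40.4% + 346 × ¥3.27 = ¥31,287.02.
Line 2 (82.52, Ulistan, 2,280 kg, ¥428,138.40):
Base rate for 82.52 is 33%.
Origin Ulistan qualifies under the Ravland–Ulistan agreement and 82.52 is covered: preferential rate 29.5% applies instead.
Duty = ¥428,138.40 × 29.5% = ¥126,300.83.
Line 3 (10.25, Durador, 3,837 units, ¥87,790.56):
Base rate for 10.25 is 1%.
Duty = ¥87,790.56 × 1% = ¥877.91.
Total = ¥31,287.02 + ¥126,300.83 + ¥877.91 = ¥158,465.76.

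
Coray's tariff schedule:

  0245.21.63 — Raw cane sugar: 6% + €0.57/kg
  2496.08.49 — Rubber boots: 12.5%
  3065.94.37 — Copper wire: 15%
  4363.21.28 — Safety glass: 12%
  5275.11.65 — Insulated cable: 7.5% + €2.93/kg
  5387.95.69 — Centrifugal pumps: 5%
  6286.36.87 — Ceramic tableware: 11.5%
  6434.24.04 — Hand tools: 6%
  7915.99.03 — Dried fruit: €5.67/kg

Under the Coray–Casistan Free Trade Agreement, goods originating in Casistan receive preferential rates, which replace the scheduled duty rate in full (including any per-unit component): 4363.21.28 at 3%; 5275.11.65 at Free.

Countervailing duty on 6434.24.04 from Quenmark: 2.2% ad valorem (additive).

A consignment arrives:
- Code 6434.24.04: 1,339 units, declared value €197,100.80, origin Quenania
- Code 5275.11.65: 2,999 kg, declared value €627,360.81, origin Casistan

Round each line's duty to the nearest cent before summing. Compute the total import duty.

€11,826.05

Line 1 (6434.24.04, Quenania, 1,339 units, €197,100.80):
Base rate for 6434.24.04 is 6%.
The additional-duty order on 6434.24.04 targets Quenmark, not Quenania; it does not apply.
Duty = €197,100.80 × 6% = €11,826.05.
Line 2 (5275.11.65, Casistan, 2,999 kg, €627,360.81):
Base rate for 5275.11.65 is 7.5% + €2.93/kg.
Origin Casistan qualifies under the Coray–Casistan agreement and 5275.11.65 is covered: preferential rate Free applies instead.
Duty = €627,360.81 × 0% = €0.00.
Total = €11,826.05 + €0.00 = €11,826.05.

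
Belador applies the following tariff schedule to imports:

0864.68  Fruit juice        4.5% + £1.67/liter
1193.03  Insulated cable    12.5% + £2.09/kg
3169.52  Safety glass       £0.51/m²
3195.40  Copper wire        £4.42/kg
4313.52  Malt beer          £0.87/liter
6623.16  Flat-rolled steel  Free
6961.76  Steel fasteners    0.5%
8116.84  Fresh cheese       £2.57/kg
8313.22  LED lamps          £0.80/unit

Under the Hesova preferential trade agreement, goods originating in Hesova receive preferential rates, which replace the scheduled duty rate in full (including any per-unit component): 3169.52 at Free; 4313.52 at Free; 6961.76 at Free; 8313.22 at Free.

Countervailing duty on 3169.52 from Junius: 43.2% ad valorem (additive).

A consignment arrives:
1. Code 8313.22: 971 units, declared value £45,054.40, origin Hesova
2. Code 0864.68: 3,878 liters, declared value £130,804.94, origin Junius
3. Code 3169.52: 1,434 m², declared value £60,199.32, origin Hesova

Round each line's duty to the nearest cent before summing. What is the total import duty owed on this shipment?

Line 1 (8313.22, Hesova, 971 units, £45,054.40):
Base rate for 8313.22 is £0.80/unit.
Origin Hesova qualifies under the Belador–Hesova agreement and 8313.22 is covered: preferential rate Free applies instead.
Duty = £45,054.40 × 0% = £0.00.
Line 2 (0864.68, Junius, 3,878 liters, £130,804.94):
Base rate for 0864.68 is 4.5% + £1.67/liter.
Duty = £130,804.94 × 4.5% + 3,878 × £1.67 = £12,362.48.
Line 3 (3169.52, Hesova, 1,434 m², £60,199.32):
Base rate for 3169.52 is £0.51/m².
Origin Hesova qualifies under the Belador–Hesova agreement and 3169.52 is covered: preferential rate Free applies instead.
The additional-duty order on 3169.52 targets Junius, not Hesova; it does not apply.
Duty = £60,199.32 × 0% = £0.00.
Total = £0.00 + £12,362.48 + £0.00 = £12,362.48.

£12,362.48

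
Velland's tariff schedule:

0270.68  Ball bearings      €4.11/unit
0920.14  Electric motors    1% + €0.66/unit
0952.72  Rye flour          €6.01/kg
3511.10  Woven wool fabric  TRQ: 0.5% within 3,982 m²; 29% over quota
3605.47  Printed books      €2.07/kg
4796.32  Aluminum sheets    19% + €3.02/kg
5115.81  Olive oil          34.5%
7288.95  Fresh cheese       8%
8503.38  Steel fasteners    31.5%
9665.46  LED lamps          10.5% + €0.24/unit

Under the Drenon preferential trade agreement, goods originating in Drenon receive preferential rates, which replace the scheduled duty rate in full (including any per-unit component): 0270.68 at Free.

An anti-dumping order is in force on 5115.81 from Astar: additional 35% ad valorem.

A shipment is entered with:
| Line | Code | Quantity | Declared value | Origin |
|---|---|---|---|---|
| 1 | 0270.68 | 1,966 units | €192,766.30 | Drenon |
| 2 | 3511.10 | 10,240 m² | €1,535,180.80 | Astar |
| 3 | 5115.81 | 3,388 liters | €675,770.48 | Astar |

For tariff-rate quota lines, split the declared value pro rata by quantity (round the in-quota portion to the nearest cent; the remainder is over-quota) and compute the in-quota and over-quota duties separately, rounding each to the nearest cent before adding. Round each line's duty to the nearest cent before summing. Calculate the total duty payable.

Line 1 (0270.68, Drenon, 1,966 units, €192,766.30):
Base rate for 0270.68 is €4.11/unit.
Origin Drenon qualifies under the Velland–Drenon agreement and 0270.68 is covered: preferential rate Free applies instead.
Duty = €192,766.30 × 0% = €0.00.
Line 2 (3511.10, Astar, 10,240 m², €1,535,180.80):
Code 3511.10 is under a tariff-rate quota (threshold 3,982 m²). In-quota: 3,982 m² at 0.5%; over-quota: 6,258 m² at 29%.
Pro-rata value split: in-quota = €1,535,180.80 × 3,982/10,240 = €596,981.44; over-quota = €1,535,180.80 − €596,981.44 = €938,199.36.
In-quota duty = €596,981.44 × 0.5% = €2,984.91. Over-quota duty = €938,199.36 × 29% = €272,077.81.
Line duty = €2,984.91 + €272,077.81 = €275,062.72.
Line 3 (5115.81, Astar, 3,388 liters, €675,770.48):
Base rate for 5115.81 is 34.5%.
Additional duty on 5115.81 from Astar: +35%. Applied ad valorem rate: 34.5% + 35% = 69.5%.
Duty = €675,770.48 × 69.5% = €469,660.48.
Total = €0.00 + €275,062.72 + €469,660.48 = €744,723.20.

€744,723.20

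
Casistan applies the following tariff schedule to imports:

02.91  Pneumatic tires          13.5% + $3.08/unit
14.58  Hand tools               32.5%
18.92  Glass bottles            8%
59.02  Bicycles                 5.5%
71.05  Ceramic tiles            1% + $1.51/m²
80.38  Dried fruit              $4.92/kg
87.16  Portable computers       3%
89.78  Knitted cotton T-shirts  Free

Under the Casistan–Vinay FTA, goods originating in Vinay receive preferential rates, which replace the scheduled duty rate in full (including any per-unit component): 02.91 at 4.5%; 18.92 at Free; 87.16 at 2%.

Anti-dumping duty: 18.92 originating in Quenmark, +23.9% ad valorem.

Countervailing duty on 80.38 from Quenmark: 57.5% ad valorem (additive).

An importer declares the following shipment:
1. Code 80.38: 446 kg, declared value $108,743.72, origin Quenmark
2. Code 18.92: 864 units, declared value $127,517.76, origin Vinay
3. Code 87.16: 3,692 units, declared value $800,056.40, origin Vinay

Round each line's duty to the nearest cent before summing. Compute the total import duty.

$80,723.09

Line 1 (80.38, Quenmark, 446 kg, $108,743.72):
Base rate for 80.38 is $4.92/kg.
Additional duty on 80.38 from Quenmark: +57.5% ad valorem. Applied ad valorem rate = 57.5%.
Duty = $108,743.72 × 57.5% + 446 × $4.92 = $64,721.96.
Line 2 (18.92, Vinay, 864 units, $127,517.76):
Base rate for 18.92 is 8%.
Origin Vinay qualifies under the Casistan–Vinay agreement and 18.92 is covered: preferential rate Free applies instead.
The additional-duty order on 18.92 targets Quenmark, not Vinay; it does not apply.
Duty = $127,517.76 × 0% = $0.00.
Line 3 (87.16, Vinay, 3,692 units, $800,056.40):
Base rate for 87.16 is 3%.
Origin Vinay qualifies under the Casistan–Vinay agreement and 87.16 is covered: preferential rate 2% applies instead.
Duty = $800,056.40 × 2% = $16,001.13.
Total = $64,721.96 + $0.00 + $16,001.13 = $80,723.09.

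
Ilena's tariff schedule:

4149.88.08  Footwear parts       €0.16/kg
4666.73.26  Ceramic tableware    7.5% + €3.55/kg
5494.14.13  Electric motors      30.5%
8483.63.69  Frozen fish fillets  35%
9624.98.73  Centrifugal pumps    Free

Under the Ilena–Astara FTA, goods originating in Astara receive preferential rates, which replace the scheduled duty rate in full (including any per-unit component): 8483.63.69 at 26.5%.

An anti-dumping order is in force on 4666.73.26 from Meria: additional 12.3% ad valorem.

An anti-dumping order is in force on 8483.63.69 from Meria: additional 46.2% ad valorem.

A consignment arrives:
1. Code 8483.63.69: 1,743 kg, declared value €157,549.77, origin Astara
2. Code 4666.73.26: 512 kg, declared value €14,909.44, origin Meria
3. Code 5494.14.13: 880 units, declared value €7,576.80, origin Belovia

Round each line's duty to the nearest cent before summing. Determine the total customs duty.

Line 1 (8483.63.69, Astara, 1,743 kg, €157,549.77):
Base rate for 8483.63.69 is 35%.
Origin Astara qualifies under the Ilena–Astara agreement and 8483.63.69 is covered: preferential rate 26.5% applies instead.
The additional-duty order on 8483.63.69 targets Meria, not Astara; it does not apply.
Duty = €157,549.77 × 26.5% = €41,750.69.
Line 2 (4666.73.26, Meria, 512 kg, €14,909.44):
Base rate for 4666.73.26 is 7.5% + €3.55/kg.
Additional duty on 4666.73.26 from Meria: +12.3%. Applied ad valorem rate: 7.5% + 12.3% = 19.8%.
Duty = €14,909.44 × 19.8% + 512 × €3.55 = €4,769.67.
Line 3 (5494.14.13, Belovia, 880 units, €7,576.80):
Base rate for 5494.14.13 is 30.5%.
Duty = €7,576.80 × 30.5% = €2,310.92.
Total = €41,750.69 + €4,769.67 + €2,310.92 = €48,831.28.

€48,831.28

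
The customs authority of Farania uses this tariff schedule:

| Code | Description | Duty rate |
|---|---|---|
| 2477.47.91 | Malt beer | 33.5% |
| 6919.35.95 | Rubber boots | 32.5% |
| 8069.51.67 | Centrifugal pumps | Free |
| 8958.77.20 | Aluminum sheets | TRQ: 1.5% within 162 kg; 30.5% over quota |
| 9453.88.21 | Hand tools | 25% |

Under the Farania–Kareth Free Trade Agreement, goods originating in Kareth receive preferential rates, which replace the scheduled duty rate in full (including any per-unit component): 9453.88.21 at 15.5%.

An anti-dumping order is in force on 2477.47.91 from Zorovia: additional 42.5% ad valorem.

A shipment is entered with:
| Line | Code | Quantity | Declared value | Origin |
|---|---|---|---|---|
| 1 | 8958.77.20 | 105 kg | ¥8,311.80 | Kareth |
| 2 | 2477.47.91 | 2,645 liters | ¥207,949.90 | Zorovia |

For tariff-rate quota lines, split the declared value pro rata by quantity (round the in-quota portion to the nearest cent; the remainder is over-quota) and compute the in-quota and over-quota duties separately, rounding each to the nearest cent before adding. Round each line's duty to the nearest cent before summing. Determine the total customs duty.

¥158,166.60

Line 1 (8958.77.20, Kareth, 105 kg, ¥8,311.80):
Code 8958.77.20 is under a tariff-rate quota (threshold 162 kg). Quantity 105 kg is within the quota, so the in-quota rate 1.5% applies to the full value.
Duty = ¥8,311.80 × 1.5% = ¥124.68.
Line 2 (2477.47.91, Zorovia, 2,645 liters, ¥207,949.90):
Base rate for 2477.47.91 is 33.5%.
Additional duty on 2477.47.91 from Zorovia: +42.5%. Applied ad valorem rate: 33.5% + 42.5% = 76%.
Duty = ¥207,949.90 × 76% = ¥158,041.92.
Total = ¥124.68 + ¥158,041.92 = ¥158,166.60.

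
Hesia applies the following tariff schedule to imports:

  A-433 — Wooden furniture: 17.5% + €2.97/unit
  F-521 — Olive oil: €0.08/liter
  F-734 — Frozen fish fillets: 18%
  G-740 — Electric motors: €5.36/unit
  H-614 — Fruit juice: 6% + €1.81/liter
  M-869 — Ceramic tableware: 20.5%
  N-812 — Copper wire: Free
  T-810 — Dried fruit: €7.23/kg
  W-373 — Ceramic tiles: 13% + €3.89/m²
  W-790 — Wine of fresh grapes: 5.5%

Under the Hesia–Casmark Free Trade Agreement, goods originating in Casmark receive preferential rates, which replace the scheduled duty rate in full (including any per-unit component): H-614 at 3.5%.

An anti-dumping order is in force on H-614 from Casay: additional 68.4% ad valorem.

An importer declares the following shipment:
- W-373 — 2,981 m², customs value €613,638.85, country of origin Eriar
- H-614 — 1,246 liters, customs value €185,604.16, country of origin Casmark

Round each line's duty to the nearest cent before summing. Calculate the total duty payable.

Line 1 (W-373, Eriar, 2,981 m², €613,638.85):
Base rate for W-373 is 13% + €3.89/m².
Duty = €613,638.85 × 13% + 2,981 × €3.89 = €91,369.14.
Line 2 (H-614, Casmark, 1,246 liters, €185,604.16):
Base rate for H-614 is 6% + €1.81/liter.
Origin Casmark qualifies under the Hesia–Casmark agreement and H-614 is covered: preferential rate 3.5% applies instead.
The additional-duty order on H-614 targets Casay, not Casmark; it does not apply.
Duty = €185,604.16 × 3.5% = €6,496.15.
Total = €91,369.14 + €6,496.15 = €97,865.29.

€97,865.29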